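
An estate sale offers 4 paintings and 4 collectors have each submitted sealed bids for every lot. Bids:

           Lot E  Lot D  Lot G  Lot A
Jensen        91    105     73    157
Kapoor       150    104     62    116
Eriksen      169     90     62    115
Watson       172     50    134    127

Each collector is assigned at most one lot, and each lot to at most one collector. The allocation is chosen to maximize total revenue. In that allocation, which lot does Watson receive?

Watson receives Lot G.

This is a one-to-one assignment (maximum-weight bipartite matching).
Optimal: Jensen→Lot A ($157), Kapoor→Lot D ($104), Eriksen→Lot E ($169), Watson→Lot G ($134) — total 157+104+169+134 = $564.
Swapping Eriksen↔Jensen (Eriksen→Lot A $115, Jensen→Lot E $91) loses 120.
Watson's own top lot is Lot E ($172), but forcing Watson→Lot E and reassigning the rest optimally gives only $495 — worse by 69.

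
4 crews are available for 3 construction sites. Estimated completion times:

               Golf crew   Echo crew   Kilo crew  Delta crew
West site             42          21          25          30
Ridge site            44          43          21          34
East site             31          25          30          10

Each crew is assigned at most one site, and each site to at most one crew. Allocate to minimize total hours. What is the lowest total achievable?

Optimal: Echo crew→West site (21 hours), Kilo crew→Ridge site (21 hours), Delta crew→East site (10 hours) — total 21+21+10 = 52 hours.
Row-greedy (each crew in turn takes its cheapest remaining site) gives 73 hours, worse by 21.
Next-best assignment: Golf crew→West site, Kilo crew→Ridge site, Delta crew→East site = 73 hours.
Swapping Delta crew↔Kilo crew (Delta crew→Ridge site 34 hours, Kilo crew→East site 30 hours) adds 33.

Min total: 52 hours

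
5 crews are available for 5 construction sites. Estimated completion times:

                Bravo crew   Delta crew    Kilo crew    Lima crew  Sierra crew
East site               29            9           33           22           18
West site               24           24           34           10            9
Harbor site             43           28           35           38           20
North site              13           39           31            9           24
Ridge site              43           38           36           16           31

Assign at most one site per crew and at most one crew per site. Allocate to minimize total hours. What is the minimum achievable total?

Min total: 82 hours

Optimal: Bravo crew→North site (13 hours), Delta crew→East site (9 hours), Kilo crew→Harbor site (35 hours), Lima crew→Ridge site (16 hours), Sierra crew→West site (9 hours) — total 13+9+35+16+9 = 82 hours.
Min-entry greedy (repeatedly take the single cheapest remaining cell) gives 105 hours, worse by 23.
Next-best assignment: Bravo crew→North site, Delta crew→East site, Kilo crew→Ridge site, Lima crew→West site, Sierra crew→Harbor site = 88 hours.
Checked against all permutations: 82 hours is optimal.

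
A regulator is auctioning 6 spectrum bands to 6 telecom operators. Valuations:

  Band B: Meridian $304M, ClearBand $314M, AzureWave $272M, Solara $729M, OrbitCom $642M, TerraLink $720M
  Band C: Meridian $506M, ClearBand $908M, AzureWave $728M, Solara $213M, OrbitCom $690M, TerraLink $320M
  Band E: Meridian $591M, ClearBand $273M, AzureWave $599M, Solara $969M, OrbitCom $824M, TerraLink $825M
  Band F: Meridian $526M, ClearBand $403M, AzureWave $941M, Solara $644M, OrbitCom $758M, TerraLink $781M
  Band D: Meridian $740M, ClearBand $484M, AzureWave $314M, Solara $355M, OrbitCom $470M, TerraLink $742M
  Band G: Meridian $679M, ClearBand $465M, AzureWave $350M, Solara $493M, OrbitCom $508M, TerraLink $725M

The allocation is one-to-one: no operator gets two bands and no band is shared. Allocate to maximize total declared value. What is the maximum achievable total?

Optimal: Meridian→Band D ($740M), ClearBand→Band C ($908M), AzureWave→Band F ($941M), Solara→Band E ($969M), OrbitCom→Band B ($642M), TerraLink→Band G ($725M) — total 740+908+941+969+642+725 = $4925M.
Column-greedy (each band in turn goes to its best remaining operator) gives $4651M, worse by 274.
Next-best assignment: Meridian→Band G, ClearBand→Band C, AzureWave→Band F, Solara→Band E, OrbitCom→Band B, TerraLink→Band D = $4881M.
Every other assignment is strictly worse.

Max total: $4925M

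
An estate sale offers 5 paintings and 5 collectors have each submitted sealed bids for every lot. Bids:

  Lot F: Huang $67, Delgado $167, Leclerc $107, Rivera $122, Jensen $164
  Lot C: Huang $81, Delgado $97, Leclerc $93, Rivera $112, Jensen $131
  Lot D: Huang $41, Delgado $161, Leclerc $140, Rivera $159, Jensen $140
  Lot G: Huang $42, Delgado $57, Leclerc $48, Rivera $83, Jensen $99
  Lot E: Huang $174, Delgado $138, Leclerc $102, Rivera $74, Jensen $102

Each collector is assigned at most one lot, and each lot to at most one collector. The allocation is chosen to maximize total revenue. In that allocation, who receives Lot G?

Optimal: Huang→Lot E ($174), Delgado→Lot F ($167), Leclerc→Lot D ($140), Rivera→Lot G ($83), Jensen→Lot C ($131) — total 174+167+140+83+131 = $695.
Rivera's own top lot is Lot D ($159), but forcing Rivera→Lot D and reassigning the rest optimally gives only $692 — worse by 3.

Rivera receives Lot G.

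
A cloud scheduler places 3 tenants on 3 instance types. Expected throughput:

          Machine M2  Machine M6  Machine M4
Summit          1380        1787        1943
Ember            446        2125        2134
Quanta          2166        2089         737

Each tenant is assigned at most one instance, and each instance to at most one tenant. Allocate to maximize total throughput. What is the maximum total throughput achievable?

Max total: 6234 ops/s

This is a one-to-one assignment (maximum-weight bipartite matching).
Optimal: Summit→Machine M4 (1943 ops/s), Ember→Machine M6 (2125 ops/s), Quanta→Machine M2 (2166 ops/s) — total 1943+2125+2166 = 6234 ops/s.
Max-entry greedy (repeatedly take the single best remaining cell) gives 6087 ops/s, worse by 147.
Next-best assignment: Summit→Machine M6, Ember→Machine M4, Quanta→Machine M2 = 6087 ops/s.
Every other assignment is strictly worse.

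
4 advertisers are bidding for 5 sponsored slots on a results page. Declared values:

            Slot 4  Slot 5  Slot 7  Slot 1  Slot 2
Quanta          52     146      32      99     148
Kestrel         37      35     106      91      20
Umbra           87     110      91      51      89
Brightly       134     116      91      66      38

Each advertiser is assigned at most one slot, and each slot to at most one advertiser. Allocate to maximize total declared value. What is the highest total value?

Treat this as an assignment problem: match each advertiser to one slot.
Optimal: Quanta→Slot 2 ($148), Kestrel→Slot 7 ($106), Umbra→Slot 5 ($110), Brightly→Slot 4 ($134) — total 148+106+110+134 = $498.
Column-greedy (each slot in turn goes to its best remaining advertiser) gives $437, worse by 61.
Next-best assignment: Quanta→Slot 2, Kestrel→Slot 1, Umbra→Slot 5, Brightly→Slot 4 = $483.
No other one-to-one assignment exceeds $498.

Max total: $498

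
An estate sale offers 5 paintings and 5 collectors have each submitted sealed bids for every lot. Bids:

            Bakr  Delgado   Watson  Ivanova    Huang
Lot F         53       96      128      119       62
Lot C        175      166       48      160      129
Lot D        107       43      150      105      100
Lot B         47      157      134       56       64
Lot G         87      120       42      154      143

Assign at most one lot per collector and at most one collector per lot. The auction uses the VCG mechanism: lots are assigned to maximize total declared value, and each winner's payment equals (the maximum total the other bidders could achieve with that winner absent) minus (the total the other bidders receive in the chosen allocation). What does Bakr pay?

Efficient allocation: Bakr→Lot C ($175), Delgado→Lot B ($157), Watson→Lot D ($150), Ivanova→Lot F ($119), Huang→Lot G ($143); total welfare W = $744.
Bakr receives Lot C at value $175, so the others get W − 175 = $569.
Without Bakr: best allocation of the remaining 4 bidders over all 5 lots is Delgado→Lot B ($157), Watson→Lot D ($150), Ivanova→Lot C ($160), Huang→Lot G ($143), total $610.
VCG payment = (others' best without Bakr) − (others' welfare with Bakr) = 610 − 569 = $41.

Bakr pays $41.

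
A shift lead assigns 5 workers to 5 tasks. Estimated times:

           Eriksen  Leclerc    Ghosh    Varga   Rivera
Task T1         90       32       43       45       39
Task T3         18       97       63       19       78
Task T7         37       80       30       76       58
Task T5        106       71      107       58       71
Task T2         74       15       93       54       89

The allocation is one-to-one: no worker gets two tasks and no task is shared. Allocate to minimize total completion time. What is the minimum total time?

Treat this as an assignment problem: match each worker to one task.
Optimal: Eriksen→Task T3 (18 min), Leclerc→Task T2 (15 min), Ghosh→Task T7 (30 min), Varga→Task T5 (58 min), Rivera→Task T1 (39 min) — total 18+15+30+58+39 = 160 min.
Column-greedy (each task in turn goes to its cheapest remaining worker) gives 227 min, worse by 67.
Next-best assignment: Eriksen→Task T3, Leclerc→Task T2, Ghosh→Task T7, Varga→Task T1, Rivera→Task T5 = 179 min.
No other one-to-one assignment undercuts 160 min.

Min total: 160 min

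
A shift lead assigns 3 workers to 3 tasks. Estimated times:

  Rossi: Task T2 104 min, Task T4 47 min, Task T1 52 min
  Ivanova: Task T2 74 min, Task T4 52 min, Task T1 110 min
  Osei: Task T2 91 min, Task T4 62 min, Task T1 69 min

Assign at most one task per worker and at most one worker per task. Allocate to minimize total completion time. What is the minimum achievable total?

This is a one-to-one assignment (minimum-cost bipartite matching).
Optimal: Rossi→Task T1 (52 min), Ivanova→Task T2 (74 min), Osei→Task T4 (62 min) — total 52+74+62 = 188 min.
Min-entry greedy (repeatedly take the single cheapest remaining cell) gives 190 min, worse by 2.
No other one-to-one assignment undercuts 188 min.

Minimum total: 188 min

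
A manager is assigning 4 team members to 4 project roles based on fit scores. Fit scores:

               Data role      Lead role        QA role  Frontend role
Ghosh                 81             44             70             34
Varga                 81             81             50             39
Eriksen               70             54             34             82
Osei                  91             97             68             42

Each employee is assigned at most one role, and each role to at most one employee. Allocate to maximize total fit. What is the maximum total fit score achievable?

Maximum total: 330 pts

This is a one-to-one assignment (maximum-weight bipartite matching).
Optimal: Ghosh→QA role (70 pts), Varga→Data role (81 pts), Eriksen→Frontend role (82 pts), Osei→Lead role (97 pts) — total 70+81+82+97 = 330 pts.
Max-entry greedy (repeatedly take the single best remaining cell) gives 310 pts, worse by 20.
Every other assignment is strictly worse.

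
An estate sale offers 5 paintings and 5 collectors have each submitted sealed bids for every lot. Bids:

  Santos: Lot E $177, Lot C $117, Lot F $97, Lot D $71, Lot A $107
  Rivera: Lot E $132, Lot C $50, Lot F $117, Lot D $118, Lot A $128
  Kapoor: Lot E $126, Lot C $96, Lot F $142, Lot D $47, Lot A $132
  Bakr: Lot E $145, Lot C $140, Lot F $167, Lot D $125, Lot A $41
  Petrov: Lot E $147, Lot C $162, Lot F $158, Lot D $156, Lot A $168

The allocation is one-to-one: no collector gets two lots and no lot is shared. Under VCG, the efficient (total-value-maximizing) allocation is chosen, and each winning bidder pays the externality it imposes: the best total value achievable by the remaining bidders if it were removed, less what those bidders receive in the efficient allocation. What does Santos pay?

Efficient allocation: Santos→Lot E ($177), Rivera→Lot D ($118), Kapoor→Lot A ($132), Bakr→Lot F ($167), Petrov→Lot C ($162); total welfare W = $756.
Santos receives Lot E at value $177, so the others get W − 177 = $579.
Without Santos: best allocation of the remaining 4 bidders over all 5 lots is Rivera→Lot E ($132), Kapoor→Lot A ($132), Bakr→Lot F ($167), Petrov→Lot C ($162), total $593.
VCG payment = (others' best without Santos) − (others' welfare with Santos) = 593 − 579 = $14.

Santos pays $14.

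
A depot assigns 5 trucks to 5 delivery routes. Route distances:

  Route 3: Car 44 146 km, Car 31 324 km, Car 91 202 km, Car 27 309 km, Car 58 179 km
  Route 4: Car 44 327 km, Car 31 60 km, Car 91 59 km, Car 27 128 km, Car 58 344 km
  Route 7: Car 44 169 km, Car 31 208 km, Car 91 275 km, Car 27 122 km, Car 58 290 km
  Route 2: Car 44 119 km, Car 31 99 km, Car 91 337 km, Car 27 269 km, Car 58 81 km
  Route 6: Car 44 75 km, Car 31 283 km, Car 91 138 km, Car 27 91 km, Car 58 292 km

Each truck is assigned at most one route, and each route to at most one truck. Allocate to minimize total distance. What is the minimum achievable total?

Min total: 534 km

Optimal: Car 44→Route 6 (75 km), Car 31→Route 2 (99 km), Car 91→Route 4 (59 km), Car 27→Route 7 (122 km), Car 58→Route 3 (179 km) — total 75+99+59+122+179 = 534 km.
Min-entry greedy (repeatedly take the single cheapest remaining cell) gives 661 km, worse by 127.
Next-best assignment: Car 44→Route 6, Car 31→Route 4, Car 91→Route 3, Car 27→Route 7, Car 58→Route 2 = 540 km.
No other one-to-one assignment undercuts 534 km.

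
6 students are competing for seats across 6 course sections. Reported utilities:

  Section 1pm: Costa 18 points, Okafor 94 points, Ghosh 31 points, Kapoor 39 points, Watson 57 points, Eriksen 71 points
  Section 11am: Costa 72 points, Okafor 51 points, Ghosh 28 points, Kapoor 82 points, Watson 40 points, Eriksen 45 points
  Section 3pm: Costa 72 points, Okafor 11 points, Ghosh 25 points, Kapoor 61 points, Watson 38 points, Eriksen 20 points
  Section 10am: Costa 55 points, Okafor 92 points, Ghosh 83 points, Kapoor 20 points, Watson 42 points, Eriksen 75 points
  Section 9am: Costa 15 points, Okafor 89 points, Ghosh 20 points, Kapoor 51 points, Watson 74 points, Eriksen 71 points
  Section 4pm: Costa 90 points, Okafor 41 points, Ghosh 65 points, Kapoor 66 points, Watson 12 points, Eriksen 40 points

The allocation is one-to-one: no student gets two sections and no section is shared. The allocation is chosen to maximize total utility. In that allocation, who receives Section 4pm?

Optimal: Costa→Section 3pm (72 points), Okafor→Section 1pm (94 points), Ghosh→Section 4pm (65 points), Kapoor→Section 11am (82 points), Watson→Section 9am (74 points), Eriksen→Section 10am (75 points) — total 72+94+65+82+74+75 = 462 points.
Max-entry greedy (repeatedly take the single best remaining cell) gives 443 points, worse by 19.
Checked against all permutations: 462 points is optimal.
Ghosh's own top section is Section 10am (83 points), but forcing Ghosh→Section 10am and reassigning the rest optimally gives only 458 points — worse by 4.

Ghosh receives Section 4pm.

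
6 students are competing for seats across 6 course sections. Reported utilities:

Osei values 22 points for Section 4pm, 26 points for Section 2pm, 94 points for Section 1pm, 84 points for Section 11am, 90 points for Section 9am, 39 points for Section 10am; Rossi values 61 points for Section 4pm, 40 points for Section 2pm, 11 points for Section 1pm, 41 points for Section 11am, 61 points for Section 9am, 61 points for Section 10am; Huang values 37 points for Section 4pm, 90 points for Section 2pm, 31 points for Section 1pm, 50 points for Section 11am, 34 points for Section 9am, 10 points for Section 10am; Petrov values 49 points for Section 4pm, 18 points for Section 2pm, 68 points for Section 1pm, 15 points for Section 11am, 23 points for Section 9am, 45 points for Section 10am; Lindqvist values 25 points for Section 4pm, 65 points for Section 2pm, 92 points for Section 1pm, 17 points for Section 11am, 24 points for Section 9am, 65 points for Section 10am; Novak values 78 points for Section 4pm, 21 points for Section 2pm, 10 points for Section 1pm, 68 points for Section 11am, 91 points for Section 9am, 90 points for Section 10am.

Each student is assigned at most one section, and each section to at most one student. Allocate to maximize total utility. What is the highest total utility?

Maximum total: 467 points

Optimal: Osei→Section 11am (84 points), Rossi→Section 10am (61 points), Huang→Section 2pm (90 points), Petrov→Section 4pm (49 points), Lindqvist→Section 1pm (92 points), Novak→Section 9am (91 points) — total 84+61+90+49+92+91 = 467 points.
Row-greedy (each student in turn takes its best remaining section) gives 382 points, worse by 85.
Swapping Lindqvist↔Huang (Lindqvist→Section 2pm 65 points, Huang→Section 1pm 31 points) loses 86.
Every other assignment is strictly worse.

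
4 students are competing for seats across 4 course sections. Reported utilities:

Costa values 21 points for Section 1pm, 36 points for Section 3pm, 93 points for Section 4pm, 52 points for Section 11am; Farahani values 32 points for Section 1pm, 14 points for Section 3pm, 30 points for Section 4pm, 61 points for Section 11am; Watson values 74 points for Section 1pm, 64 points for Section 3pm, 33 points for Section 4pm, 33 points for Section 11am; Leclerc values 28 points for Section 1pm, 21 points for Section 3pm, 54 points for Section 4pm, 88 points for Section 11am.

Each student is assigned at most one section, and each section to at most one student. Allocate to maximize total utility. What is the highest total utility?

Optimal: Costa→Section 4pm (93 points), Farahani→Section 1pm (32 points), Watson→Section 3pm (64 points), Leclerc→Section 11am (88 points) — total 93+32+64+88 = 277 points.
Max-entry greedy (repeatedly take the single best remaining cell) gives 269 points, worse by 8.
No other one-to-one assignment exceeds 277 points.

Maximum total: 277 points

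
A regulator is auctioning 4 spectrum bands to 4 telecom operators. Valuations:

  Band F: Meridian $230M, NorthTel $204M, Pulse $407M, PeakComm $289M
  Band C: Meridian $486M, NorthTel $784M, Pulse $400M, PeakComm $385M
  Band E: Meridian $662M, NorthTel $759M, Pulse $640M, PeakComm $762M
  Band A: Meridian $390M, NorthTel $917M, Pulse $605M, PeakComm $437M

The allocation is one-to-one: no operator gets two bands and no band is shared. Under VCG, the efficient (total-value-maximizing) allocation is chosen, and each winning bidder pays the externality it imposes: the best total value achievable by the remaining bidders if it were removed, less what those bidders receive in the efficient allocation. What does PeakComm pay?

Efficient allocation: Meridian→Band C ($486M), NorthTel→Band A ($917M), Pulse→Band F ($407M), PeakComm→Band E ($762M); total welfare W = $2572M.
PeakComm receives Band E at value $762M, so the others get W − 762 = $1810M.
Without PeakComm: best allocation of the remaining 3 bidders over all 4 bands is Meridian→Band E ($662M), NorthTel→Band C ($784M), Pulse→Band A ($605M), total $2051M.
VCG payment = (others' best without PeakComm) − (others' welfare with PeakComm) = 2051 − 1810 = $241M.

PeakComm pays $241M.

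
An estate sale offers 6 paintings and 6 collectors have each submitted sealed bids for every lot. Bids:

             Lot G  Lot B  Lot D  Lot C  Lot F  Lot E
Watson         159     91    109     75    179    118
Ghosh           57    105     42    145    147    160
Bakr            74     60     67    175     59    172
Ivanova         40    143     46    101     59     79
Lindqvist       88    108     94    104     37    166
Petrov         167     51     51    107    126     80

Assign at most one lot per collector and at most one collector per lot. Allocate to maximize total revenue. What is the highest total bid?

Treat this as an assignment problem: match each collector to one lot.
Optimal: Watson→Lot F ($179), Ghosh→Lot E ($160), Bakr→Lot C ($175), Ivanova→Lot B ($143), Lindqvist→Lot D ($94), Petrov→Lot G ($167) — total 179+160+175+143+94+167 = $918.
Column-greedy (each lot in turn goes to its best remaining collector) gives $907, worse by 11.
Checked against all permutations: $918 is optimal.

Maximum total: $918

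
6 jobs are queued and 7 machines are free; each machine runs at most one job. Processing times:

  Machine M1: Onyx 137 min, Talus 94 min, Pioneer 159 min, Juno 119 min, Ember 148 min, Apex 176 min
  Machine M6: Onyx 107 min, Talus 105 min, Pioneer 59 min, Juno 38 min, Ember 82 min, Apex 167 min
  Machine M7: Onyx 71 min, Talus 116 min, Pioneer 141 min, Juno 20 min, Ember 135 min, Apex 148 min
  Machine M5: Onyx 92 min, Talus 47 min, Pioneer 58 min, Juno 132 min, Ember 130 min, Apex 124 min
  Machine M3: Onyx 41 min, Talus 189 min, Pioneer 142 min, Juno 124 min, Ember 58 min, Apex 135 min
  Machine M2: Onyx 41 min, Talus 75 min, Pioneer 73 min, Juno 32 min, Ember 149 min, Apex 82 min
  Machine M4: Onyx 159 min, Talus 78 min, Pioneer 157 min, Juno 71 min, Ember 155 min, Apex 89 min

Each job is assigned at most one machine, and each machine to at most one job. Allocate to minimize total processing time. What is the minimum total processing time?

Optimal: Onyx→Machine M2 (41 min), Talus→Machine M5 (47 min), Pioneer→Machine M6 (59 min), Juno→Machine M7 (20 min), Ember→Machine M3 (58 min), Apex→Machine M4 (89 min) — total 41+47+59+20+58+89 = 314 min.
Row-greedy (each job in turn takes its cheapest remaining machine) gives 397 min, worse by 83.
Checked against all permutations: 314 min is optimal.

Min total: 314 min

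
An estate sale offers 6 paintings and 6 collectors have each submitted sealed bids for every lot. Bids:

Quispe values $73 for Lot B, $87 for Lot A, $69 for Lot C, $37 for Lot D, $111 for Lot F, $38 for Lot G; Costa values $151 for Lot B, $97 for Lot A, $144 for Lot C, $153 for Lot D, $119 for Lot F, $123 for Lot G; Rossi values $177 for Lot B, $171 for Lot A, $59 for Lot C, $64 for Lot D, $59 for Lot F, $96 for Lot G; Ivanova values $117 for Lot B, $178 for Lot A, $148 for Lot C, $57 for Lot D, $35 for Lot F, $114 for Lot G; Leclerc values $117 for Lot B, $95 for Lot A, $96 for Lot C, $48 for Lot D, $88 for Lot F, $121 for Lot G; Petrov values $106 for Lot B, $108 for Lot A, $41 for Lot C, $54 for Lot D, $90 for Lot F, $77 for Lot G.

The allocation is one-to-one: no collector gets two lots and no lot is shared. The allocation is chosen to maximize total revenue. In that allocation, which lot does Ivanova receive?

Ivanova receives Lot C.

Optimal: Quispe→Lot F ($111), Costa→Lot D ($153), Rossi→Lot B ($177), Ivanova→Lot C ($148), Leclerc→Lot G ($121), Petrov→Lot A ($108) — total 111+153+177+148+121+108 = $818.
Swapping Leclerc↔Quispe (Leclerc→Lot F $88, Quispe→Lot G $38) loses 106.
Ivanova's own top lot is Lot A ($178), but forcing Ivanova→Lot A and reassigning the rest optimally gives only $792 — worse by 26.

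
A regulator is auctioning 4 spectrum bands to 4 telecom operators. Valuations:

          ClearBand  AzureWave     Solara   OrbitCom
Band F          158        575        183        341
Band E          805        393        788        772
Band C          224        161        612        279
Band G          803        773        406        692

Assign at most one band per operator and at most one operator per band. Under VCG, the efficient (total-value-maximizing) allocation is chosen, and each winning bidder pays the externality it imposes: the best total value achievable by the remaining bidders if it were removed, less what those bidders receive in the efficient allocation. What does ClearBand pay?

ClearBand pays $198M.

Efficient allocation: ClearBand→Band G ($803M), AzureWave→Band F ($575M), Solara→Band C ($612M), OrbitCom→Band E ($772M); total welfare W = $2762M.
ClearBand receives Band G at value $803M, so the others get W − 803 = $1959M.
Without ClearBand: best allocation of the remaining 3 bidders over all 4 bands is AzureWave→Band G ($773M), Solara→Band C ($612M), OrbitCom→Band E ($772M), total $2157M.
VCG payment = (others' best without ClearBand) − (others' welfare with ClearBand) = 2157 − 1959 = $198M.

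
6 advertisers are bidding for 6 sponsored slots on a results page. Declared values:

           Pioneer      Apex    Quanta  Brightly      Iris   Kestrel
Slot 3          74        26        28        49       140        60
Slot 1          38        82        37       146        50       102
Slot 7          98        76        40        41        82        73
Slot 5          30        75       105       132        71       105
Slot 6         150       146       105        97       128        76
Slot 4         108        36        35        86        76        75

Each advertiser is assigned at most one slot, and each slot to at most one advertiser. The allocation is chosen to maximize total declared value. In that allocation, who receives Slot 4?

This is a one-to-one assignment (maximum-weight bipartite matching).
Optimal: Pioneer→Slot 4 ($108), Apex→Slot 6 ($146), Quanta→Slot 5 ($105), Brightly→Slot 1 ($146), Iris→Slot 3 ($140), Kestrel→Slot 7 ($73) — total 108+146+105+146+140+73 = $718.
Row-greedy (each advertiser in turn takes its best remaining slot) gives $636, worse by 82.
Next-best assignment: Pioneer→Slot 7, Apex→Slot 6, Quanta→Slot 5, Brightly→Slot 1, Iris→Slot 3, Kestrel→Slot 4 = $710.
Swapping Quanta↔Pioneer (Quanta→Slot 4 $35, Pioneer→Slot 5 $30) loses 148.
Checked against all permutations: $718 is optimal.
Pioneer's own top slot is Slot 6 ($150), but forcing Pioneer→Slot 6 and reassigning the rest optimally gives only $692 — worse by 26.

Pioneer receives Slot 4.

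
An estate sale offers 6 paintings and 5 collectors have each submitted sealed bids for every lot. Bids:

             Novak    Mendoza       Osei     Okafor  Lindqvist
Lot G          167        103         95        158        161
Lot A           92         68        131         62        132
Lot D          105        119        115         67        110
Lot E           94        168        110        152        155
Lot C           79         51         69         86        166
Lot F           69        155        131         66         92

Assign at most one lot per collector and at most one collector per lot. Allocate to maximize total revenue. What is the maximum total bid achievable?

Maximum total: $771

This is the linear assignment problem.
Optimal: Novak→Lot G ($167), Mendoza→Lot F ($155), Osei→Lot A ($131), Okafor→Lot E ($152), Lindqvist→Lot C ($166) — total 167+155+131+152+166 = $771.
Max-entry greedy (repeatedly take the single best remaining cell) gives $699, worse by 72.
Next-best assignment: Novak→Lot G, Mendoza→Lot F, Osei→Lot D, Okafor→Lot E, Lindqvist→Lot C = $755.
Checked against all permutations: $771 is optimal.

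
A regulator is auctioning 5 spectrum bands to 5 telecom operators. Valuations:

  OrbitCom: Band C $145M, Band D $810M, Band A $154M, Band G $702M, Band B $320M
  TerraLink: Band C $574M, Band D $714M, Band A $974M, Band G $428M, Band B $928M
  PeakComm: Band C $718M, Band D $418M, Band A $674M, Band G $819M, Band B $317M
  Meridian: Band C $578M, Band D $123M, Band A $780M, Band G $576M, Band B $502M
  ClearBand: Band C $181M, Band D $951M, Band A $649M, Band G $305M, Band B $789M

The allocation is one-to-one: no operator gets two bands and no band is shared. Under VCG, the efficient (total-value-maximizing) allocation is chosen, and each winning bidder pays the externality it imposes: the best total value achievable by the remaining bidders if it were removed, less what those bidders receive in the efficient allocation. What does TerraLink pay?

TerraLink pays $47M.

Efficient allocation: OrbitCom→Band G ($702M), TerraLink→Band B ($928M), PeakComm→Band C ($718M), Meridian→Band A ($780M), ClearBand→Band D ($951M); total welfare W = $4079M.
TerraLink receives Band B at value $928M, so the others get W − 928 = $3151M.
Without TerraLink: best allocation of the remaining 4 bidders over all 5 bands is OrbitCom→Band D ($810M), PeakComm→Band G ($819M), Meridian→Band A ($780M), ClearBand→Band B ($789M), total $3198M.
VCG payment = (others' best without TerraLink) − (others' welfare with TerraLink) = 3198 − 3151 = $47M.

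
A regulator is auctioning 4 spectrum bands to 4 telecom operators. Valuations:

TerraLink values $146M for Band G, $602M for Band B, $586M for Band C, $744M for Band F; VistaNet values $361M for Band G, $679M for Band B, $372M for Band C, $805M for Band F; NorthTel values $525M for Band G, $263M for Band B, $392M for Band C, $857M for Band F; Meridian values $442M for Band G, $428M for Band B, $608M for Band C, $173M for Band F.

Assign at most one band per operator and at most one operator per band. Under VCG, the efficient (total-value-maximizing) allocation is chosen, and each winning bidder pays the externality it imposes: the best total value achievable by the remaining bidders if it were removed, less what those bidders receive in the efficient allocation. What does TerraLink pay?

TerraLink pays $166M.

Efficient allocation: TerraLink→Band C ($586M), VistaNet→Band B ($679M), NorthTel→Band F ($857M), Meridian→Band G ($442M); total welfare W = $2564M.
TerraLink receives Band C at value $586M, so the others get W − 586 = $1978M.
Without TerraLink: best allocation of the remaining 3 bidders over all 4 bands is VistaNet→Band B ($679M), NorthTel→Band F ($857M), Meridian→Band C ($608M), total $2144M.
VCG payment = (others' best without TerraLink) − (others' welfare with TerraLink) = 2144 − 1978 = $166M.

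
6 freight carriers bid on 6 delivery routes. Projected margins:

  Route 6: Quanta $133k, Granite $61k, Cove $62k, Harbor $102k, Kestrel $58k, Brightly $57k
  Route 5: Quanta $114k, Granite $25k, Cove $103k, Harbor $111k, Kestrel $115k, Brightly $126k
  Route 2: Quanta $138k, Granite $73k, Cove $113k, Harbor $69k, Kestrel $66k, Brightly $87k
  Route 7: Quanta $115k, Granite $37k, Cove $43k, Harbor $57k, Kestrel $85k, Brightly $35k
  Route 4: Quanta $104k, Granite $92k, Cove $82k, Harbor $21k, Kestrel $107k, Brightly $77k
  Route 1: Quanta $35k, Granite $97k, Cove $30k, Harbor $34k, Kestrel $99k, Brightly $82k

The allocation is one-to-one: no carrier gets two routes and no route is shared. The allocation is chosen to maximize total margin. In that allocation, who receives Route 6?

Harbor receives Route 6.

Optimal: Quanta→Route 7 ($115k), Granite→Route 1 ($97k), Cove→Route 2 ($113k), Harbor→Route 6 ($102k), Kestrel→Route 4 ($107k), Brightly→Route 5 ($126k) — total 115+97+113+102+107+126 = $660k.
Harbor's own top route is Route 5 ($111k), but forcing Harbor→Route 5 and reassigning the rest optimally gives only $616k — worse by 44.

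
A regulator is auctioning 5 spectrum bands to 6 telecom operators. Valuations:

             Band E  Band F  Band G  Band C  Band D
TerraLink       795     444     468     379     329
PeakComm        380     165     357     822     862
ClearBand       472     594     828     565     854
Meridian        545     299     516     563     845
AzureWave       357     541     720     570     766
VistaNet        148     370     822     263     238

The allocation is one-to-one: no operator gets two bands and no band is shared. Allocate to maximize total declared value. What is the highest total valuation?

Maximum total: $3878M

Optimal: TerraLink→Band E ($795M), ClearBand→Band F ($594M), VistaNet→Band G ($822M), PeakComm→Band C ($822M), Meridian→Band D ($845M) — total 795+594+822+822+845 = $3878M.
Row-greedy (each operator in turn takes its best remaining band) gives $3589M, worse by 289.
Next-best assignment: TerraLink→Band E, AzureWave→Band F, VistaNet→Band G, PeakComm→Band C, ClearBand→Band D = $3834M.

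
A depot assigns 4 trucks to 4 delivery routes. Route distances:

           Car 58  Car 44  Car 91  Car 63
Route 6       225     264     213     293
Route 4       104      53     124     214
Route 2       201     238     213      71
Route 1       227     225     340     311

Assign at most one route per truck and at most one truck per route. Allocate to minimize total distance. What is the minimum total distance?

Minimum total: 564 km

Treat this as an assignment problem: match each truck to one route.
Optimal: Car 58→Route 1 (227 km), Car 44→Route 4 (53 km), Car 91→Route 6 (213 km), Car 63→Route 2 (71 km) — total 227+53+213+71 = 564 km.
Row-greedy (each truck in turn takes its cheapest remaining route) gives 613 km, worse by 49.
Next-best assignment: Car 58→Route 4, Car 44→Route 1, Car 91→Route 6, Car 63→Route 2 = 613 km.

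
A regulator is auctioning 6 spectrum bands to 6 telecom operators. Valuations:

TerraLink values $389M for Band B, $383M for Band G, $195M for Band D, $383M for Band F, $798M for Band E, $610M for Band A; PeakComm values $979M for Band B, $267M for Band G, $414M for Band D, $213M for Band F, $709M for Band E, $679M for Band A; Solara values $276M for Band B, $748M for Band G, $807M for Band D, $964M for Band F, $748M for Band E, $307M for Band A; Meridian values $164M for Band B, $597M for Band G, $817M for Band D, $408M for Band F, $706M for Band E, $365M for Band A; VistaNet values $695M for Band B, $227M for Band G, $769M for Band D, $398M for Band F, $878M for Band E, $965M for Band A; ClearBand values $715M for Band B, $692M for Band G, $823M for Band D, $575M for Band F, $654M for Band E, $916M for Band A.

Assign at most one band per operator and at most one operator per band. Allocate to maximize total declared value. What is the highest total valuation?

Maximum total: $5215M

Treat this as an assignment problem: match each operator to one band.
Optimal: TerraLink→Band E ($798M), PeakComm→Band B ($979M), Solara→Band F ($964M), Meridian→Band D ($817M), VistaNet→Band A ($965M), ClearBand→Band G ($692M) — total 798+979+964+817+965+692 = $5215M.
Swapping TerraLink↔Solara (TerraLink→Band F $383M, Solara→Band E $748M) loses 631.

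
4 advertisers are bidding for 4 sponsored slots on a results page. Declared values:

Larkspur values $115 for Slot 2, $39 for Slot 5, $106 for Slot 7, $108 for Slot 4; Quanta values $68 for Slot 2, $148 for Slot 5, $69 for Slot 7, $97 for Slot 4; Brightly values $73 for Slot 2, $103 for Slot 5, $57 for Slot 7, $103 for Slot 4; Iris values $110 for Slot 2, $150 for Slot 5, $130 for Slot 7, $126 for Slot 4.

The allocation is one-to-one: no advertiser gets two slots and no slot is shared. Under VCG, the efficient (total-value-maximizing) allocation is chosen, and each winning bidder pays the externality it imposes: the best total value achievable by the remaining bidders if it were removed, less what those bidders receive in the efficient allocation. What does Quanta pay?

Quanta pays $20.

Efficient allocation: Larkspur→Slot 2 ($115), Quanta→Slot 5 ($148), Brightly→Slot 4 ($103), Iris→Slot 7 ($130); total welfare W = $496.
Quanta receives Slot 5 at value $148, so the others get W − 148 = $348.
Without Quanta: best allocation of the remaining 3 bidders over all 4 slots is Larkspur→Slot 2 ($115), Brightly→Slot 4 ($103), Iris→Slot 5 ($150), total $368.
VCG payment = (others' best without Quanta) − (others' welfare with Quanta) = 368 − 348 = $20.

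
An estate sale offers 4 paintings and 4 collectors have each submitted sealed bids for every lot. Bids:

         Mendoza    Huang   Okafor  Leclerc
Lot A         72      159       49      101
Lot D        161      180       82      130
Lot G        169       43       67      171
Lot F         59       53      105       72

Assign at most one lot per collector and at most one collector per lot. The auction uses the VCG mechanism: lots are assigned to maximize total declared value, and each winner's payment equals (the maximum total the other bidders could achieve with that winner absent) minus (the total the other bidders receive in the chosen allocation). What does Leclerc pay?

Efficient allocation: Mendoza→Lot D ($161), Huang→Lot A ($159), Okafor→Lot F ($105), Leclerc→Lot G ($171); total welfare W = $596.
Leclerc receives Lot G at value $171, so the others get W − 171 = $425.
Without Leclerc: best allocation of the remaining 3 bidders over all 4 lots is Mendoza→Lot G ($169), Huang→Lot D ($180), Okafor→Lot F ($105), total $454.
VCG payment = (others' best without Leclerc) − (others' welfare with Leclerc) = 454 − 425 = $29.

Leclerc pays $29.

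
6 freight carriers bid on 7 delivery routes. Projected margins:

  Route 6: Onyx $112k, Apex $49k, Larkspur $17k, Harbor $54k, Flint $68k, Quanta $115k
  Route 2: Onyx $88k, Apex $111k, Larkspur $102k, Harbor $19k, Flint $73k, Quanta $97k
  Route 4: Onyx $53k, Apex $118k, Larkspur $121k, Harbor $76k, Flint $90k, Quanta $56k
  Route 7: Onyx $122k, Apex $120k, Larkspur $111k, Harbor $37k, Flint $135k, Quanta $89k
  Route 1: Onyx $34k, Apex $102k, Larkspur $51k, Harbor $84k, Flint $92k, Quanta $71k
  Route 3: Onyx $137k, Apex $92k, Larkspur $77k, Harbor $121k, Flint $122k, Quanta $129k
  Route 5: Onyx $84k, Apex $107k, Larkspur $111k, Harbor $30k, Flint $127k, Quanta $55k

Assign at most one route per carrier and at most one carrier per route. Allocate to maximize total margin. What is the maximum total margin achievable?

Maximum total: $717k

Optimal: Onyx→Route 7 ($122k), Apex→Route 2 ($111k), Larkspur→Route 4 ($121k), Harbor→Route 3 ($121k), Flint→Route 5 ($127k), Quanta→Route 6 ($115k) — total 122+111+121+121+127+115 = $717k.
No other one-to-one assignment exceeds $717k.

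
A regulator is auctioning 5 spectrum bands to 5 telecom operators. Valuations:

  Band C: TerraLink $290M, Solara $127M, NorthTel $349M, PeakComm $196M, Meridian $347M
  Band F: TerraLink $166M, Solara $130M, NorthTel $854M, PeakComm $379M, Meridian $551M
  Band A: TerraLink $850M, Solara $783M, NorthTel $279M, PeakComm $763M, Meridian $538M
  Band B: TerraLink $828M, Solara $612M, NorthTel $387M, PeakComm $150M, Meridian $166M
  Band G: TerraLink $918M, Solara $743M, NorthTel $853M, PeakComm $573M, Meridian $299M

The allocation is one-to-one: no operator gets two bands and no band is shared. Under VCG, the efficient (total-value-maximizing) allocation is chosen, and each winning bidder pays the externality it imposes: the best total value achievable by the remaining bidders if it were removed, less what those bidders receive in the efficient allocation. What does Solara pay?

Solara pays $203M.

Efficient allocation: TerraLink→Band B ($828M), Solara→Band G ($743M), NorthTel→Band F ($854M), PeakComm→Band A ($763M), Meridian→Band C ($347M); total welfare W = $3535M.
Solara receives Band G at value $743M, so the others get W − 743 = $2792M.
Without Solara: best allocation of the remaining 4 bidders over all 5 bands is TerraLink→Band B ($828M), NorthTel→Band G ($853M), PeakComm→Band A ($763M), Meridian→Band F ($551M), total $2995M.
VCG payment = (others' best without Solara) − (others' welfare with Solara) = 2995 − 2792 = $203M.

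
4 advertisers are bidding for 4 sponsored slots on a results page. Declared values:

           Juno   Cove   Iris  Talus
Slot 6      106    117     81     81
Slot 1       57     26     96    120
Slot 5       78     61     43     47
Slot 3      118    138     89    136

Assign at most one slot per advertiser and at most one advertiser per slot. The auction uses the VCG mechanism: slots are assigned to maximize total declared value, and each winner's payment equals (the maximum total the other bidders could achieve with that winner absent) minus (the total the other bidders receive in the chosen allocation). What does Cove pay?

Cove pays $28.

Efficient allocation: Juno→Slot 5 ($78), Cove→Slot 6 ($117), Iris→Slot 1 ($96), Talus→Slot 3 ($136); total welfare W = $427.
Cove receives Slot 6 at value $117, so the others get W − 117 = $310.
Without Cove: best allocation of the remaining 3 bidders over all 4 slots is Juno→Slot 6 ($106), Iris→Slot 1 ($96), Talus→Slot 3 ($136), total $338.
VCG payment = (others' best without Cove) − (others' welfare with Cove) = 338 − 310 = $28.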